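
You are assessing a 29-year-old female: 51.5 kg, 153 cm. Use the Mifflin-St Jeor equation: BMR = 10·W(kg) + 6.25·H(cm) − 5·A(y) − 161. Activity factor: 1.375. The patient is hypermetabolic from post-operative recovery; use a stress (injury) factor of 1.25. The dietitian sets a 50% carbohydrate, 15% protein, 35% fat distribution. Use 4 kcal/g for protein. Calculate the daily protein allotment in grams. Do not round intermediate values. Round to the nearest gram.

75 g/day

Mifflin-St Jeor (female): BMR = 10(51.5) + 6.25(153) − 5(29) − 161 = 515 + 956.25 − 145 − 161 = 1165.25 kcal/day.
TEE = 1165.25 × 1.375 = 1602.2188 kcal/day.
With stress factor 1.25: 1602.2188 × 1.25 = 2002.7734 kcal/day.
Protein energy = 15% × 2002.7734 = 300.416 kcal.
Protein = 300.416 ÷ 4 kcal/g = 75.104 g.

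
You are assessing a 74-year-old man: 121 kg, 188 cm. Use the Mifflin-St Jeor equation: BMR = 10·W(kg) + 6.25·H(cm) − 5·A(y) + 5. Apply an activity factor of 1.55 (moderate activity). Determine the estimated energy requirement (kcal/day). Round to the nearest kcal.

3131 kcal/day

Mifflin-St Jeor (male): BMR = 10(121) + 6.25(188) − 5(74) + 5 = 1210 + 1175 − 370 + 5 = 2020 kcal/day.
TEE = BMR × activity factor = 2020 × 1.55 = 3131 kcal/day.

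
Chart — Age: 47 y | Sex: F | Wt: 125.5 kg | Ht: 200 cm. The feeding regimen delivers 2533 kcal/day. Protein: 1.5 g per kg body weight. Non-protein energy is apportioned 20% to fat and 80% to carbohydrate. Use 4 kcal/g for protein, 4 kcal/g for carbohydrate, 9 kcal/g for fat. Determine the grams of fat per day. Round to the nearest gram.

Protein = 1.5 × 125.5 = 188.25 g → 188.25 × 4 = 753 kcal.
Non-protein calories = 2533 − 753 = 1780 kcal.
Fat: 20% × 1780 = 356 kcal; carbohydrate: 1424 kcal.
Fat: 356 kcal ÷ 9 kcal/g = 39.5556 g.

40 g/day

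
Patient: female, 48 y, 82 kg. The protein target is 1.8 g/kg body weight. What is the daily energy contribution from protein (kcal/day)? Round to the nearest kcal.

590 kcal/day

Protein = 1.8 g/kg × 82 kg = 147.6 g/day.
Protein energy = 147.6 g × 4 kcal/g = 590.4 kcal/day.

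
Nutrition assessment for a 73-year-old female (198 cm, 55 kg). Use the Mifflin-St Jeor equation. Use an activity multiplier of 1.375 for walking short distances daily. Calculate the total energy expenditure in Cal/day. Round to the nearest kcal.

1735 Cal/day

Mifflin-St Jeor (female): BMR = 10(55) + 6.25(198) − 5(73) − 161 = 550 + 1237.5 − 365 − 161 = 1261.5 kcal/day.
TEE = BMR × activity factor = 1261.5 × 1.375 = 1734.5625 kcal/day.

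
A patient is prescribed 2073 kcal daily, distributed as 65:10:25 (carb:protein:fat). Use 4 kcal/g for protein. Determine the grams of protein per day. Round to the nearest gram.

Protein energy = 10% × 2073 = 207.3 kcal.
At 4 kcal/g: 207.3 ÷ 4 = 51.825 g.

52 g/day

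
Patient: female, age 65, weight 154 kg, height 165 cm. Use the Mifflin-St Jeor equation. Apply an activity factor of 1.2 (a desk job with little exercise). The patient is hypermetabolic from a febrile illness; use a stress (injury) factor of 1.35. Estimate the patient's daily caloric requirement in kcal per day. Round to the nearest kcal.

Mifflin-St Jeor (female): BMR = 10(154) + 6.25(165) − 5(65) − 161 = 1540 + 1031.25 − 325 − 161 = 2085.25 kcal/day.
TEE = BMR × activity factor = 2085.25 × 1.2 = 2502.3 kcal/day.
Apply stress factor: 2502.3 × 1.35 = 3378.105 kcal/day.

3378 kcal per day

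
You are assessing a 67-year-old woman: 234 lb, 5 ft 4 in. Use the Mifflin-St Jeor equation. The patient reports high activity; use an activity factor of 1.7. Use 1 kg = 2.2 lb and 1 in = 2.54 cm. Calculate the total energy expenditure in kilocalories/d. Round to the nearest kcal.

2692 kilocalories/d

Convert to metric: weight = 234 ÷ 2.2 = 106.3636 kg; height = (5×12 + 4) × 2.54 = 64 × 2.54 = 162.56 cm.
Mifflin-St Jeor (female): BMR = 10(106.3636) + 6.25(162.56) − 5(67) − 161 = 1063.6364 + 1016 − 335 − 161 = 1583.6364 kcal/day.
TEE = BMR × activity factor = 1583.6364 × 1.7 = 2692.1818 kcal/day.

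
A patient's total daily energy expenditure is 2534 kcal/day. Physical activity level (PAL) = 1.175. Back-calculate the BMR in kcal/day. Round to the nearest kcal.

2157 kcal/day

BMR = TEE ÷ activity factor = 2534 ÷ 1.175 = 2156.5957 kcal/day.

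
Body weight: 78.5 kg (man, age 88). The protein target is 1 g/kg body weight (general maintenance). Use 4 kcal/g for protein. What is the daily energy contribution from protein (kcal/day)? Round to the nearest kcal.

Protein = 1 g/kg × 78.5 kg = 78.5 g/day.
Protein energy = 78.5 g × 4 kcal/g = 314 kcal/day.

314 kcal/day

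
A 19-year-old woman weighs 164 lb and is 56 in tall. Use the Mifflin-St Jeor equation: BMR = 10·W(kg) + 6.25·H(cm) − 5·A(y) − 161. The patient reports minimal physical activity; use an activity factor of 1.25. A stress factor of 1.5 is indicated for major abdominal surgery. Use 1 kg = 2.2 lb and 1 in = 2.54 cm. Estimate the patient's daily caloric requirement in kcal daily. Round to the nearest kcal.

Convert to metric: weight = 164 ÷ 2.2 = 74.5455 kg; height = 56 × 2.54 = 142.24 cm.
Mifflin-St Jeor (female): BMR = 10(74.5455) + 6.25(142.24) − 5(19) − 161 = 745.4545 + 889 − 95 − 161 = 1378.4545 kcal/day.
TEE = BMR × activity factor = 1378.4545 × 1.25 = 1723.0682 kcal/day.
Apply stress factor: 1723.0682 × 1.5 = 2584.6023 kcal/day.

2585 kcal daily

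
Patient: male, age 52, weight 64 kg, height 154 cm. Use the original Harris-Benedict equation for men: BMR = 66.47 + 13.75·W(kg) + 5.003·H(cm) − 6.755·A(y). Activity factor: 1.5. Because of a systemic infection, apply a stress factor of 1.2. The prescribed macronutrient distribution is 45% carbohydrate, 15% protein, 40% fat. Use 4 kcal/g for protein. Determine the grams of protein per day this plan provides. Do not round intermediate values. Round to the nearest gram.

Harris-Benedict: BMR = 66.47 + 13.75(64) + 5.003(154) − 6.755(52) = 1365.672 kcal/day.
TEE = 1365.672 × 1.5 = 2048.508 kcal/day.
With stress factor 1.2: 2048.508 × 1.2 = 2458.2096 kcal/day.
Protein energy = 15% × 2458.2096 = 368.7314 kcal.
Protein = 368.7314 ÷ 4 kcal/g = 92.1829 g.

92 g/day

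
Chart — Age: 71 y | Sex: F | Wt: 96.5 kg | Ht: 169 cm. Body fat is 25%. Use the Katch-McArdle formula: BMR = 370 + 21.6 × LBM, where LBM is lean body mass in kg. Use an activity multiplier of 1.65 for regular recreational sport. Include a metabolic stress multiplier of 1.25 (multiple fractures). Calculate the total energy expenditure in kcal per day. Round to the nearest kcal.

3987 kcal per day

LBM = 96.5 × (1 − 0.25) = 72.375 kg. Katch-McArdle: BMR = 370 + 21.6 × 72.375 = 1933.3 kcal/day.
TEE = BMR × activity factor = 1933.3 × 1.65 = 3189.945 kcal/day.
Apply stress factor: 3189.945 × 1.25 = 3987.4313 kcal/day.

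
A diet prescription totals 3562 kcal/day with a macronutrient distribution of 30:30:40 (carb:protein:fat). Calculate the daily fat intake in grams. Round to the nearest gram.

158 g/day

Fat energy = 40% × 3562 = 1424.8 kcal.
At 9 kcal/g: 1424.8 ÷ 9 = 158.3111 g.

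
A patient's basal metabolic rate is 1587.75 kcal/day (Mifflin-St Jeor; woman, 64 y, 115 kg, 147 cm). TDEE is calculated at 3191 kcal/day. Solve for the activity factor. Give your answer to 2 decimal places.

Activity factor = TEE ÷ BMR = 3191 ÷ 1587.75 = 2.01.

2.01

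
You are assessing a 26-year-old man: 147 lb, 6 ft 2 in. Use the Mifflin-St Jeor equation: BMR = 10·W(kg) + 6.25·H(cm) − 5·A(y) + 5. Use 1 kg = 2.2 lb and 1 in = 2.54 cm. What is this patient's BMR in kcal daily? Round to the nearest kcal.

Convert to metric: weight = 147 ÷ 2.2 = 66.8182 kg; height = (6×12 + 2) × 2.54 = 74 × 2.54 = 187.96 cm.
Mifflin-St Jeor (male): BMR = 10(66.8182) + 6.25(187.96) − 5(26) + 5 = 668.1818 + 1174.75 − 130 + 5 = 1717.9318 kcal/day.

1718 kcal daily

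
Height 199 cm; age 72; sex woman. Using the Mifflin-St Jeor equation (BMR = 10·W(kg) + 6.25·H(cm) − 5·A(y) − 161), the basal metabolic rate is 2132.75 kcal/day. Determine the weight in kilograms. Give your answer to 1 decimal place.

2132.75 = 10·W + 6.25(199) − 5(72) − 161
10·W = 2132.75 − 722.75 = 1410, so W = 141 kg.

141.0 kg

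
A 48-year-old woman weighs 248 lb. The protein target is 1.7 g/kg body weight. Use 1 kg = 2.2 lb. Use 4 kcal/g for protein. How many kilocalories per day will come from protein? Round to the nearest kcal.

Weight in kg = 248 ÷ 2.2 = 112.7273 kg.
Protein = 1.7 g/kg × 112.7273 kg = 191.6364 g/day.
Protein energy = 191.6364 g × 4 kcal/g = 766.5455 kcal/day.

767 kcal/day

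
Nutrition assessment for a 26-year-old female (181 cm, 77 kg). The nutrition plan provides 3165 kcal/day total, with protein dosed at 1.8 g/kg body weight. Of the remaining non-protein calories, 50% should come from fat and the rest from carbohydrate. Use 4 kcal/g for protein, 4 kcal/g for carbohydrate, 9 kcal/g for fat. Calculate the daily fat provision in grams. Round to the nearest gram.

Protein = 1.8 × 77 = 138.6 g → 138.6 × 4 = 554.4 kcal.
Non-protein calories = 3165 − 554.4 = 2610.6 kcal.
Fat: 50% × 2610.6 = 1305.3 kcal; carbohydrate: 1305.3 kcal.
Fat: 1305.3 kcal ÷ 9 kcal/g = 145.0333 g.

145 g/day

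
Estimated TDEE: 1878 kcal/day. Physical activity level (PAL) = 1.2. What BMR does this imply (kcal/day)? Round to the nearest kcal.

1565 kcal/day

BMR = TEE ÷ activity factor = 1878 ÷ 1.2 = 1565 kcal/day.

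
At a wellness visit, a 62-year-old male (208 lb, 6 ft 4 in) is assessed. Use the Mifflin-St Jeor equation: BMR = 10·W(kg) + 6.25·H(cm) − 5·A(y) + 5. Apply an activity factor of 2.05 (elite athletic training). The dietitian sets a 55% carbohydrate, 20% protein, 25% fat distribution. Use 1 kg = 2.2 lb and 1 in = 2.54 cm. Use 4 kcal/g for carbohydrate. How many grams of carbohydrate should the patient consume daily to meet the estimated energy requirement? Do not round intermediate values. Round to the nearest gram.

Convert to metric: weight = 208 ÷ 2.2 = 94.5455 kg; height = (6×12 + 4) × 2.54 = 76 × 2.54 = 193.04 cm.
Mifflin-St Jeor (male): BMR = 10(94.5455) + 6.25(193.04) − 5(62) + 5 = 945.4545 + 1206.5 − 310 + 5 = 1846.9545 kcal/day.
TEE = 1846.9545 × 2.05 = 3786.2568 kcal/day.
Carbohydrate energy = 55% × 3786.2568 = 2082.4413 kcal.
Carbohydrate = 2082.4413 ÷ 4 kcal/g = 520.6103 g.

521 g/day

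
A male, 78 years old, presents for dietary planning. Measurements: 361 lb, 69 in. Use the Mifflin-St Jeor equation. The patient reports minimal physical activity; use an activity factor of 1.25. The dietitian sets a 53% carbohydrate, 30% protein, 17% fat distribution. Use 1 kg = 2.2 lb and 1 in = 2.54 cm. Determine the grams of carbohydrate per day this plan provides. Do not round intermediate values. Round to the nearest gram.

389 g/day

Convert to metric: weight = 361 ÷ 2.2 = 164.0909 kg; height = 69 × 2.54 = 175.26 cm.
Mifflin-St Jeor (male): BMR = 10(164.0909) + 6.25(175.26) − 5(78) + 5 = 1640.9091 + 1095.375 − 390 + 5 = 2351.2841 kcal/day.
TEE = 2351.2841 × 1.25 = 2939.1051 kcal/day.
Carbohydrate energy = 53% × 2939.1051 = 1557.7257 kcal.
Carbohydrate = 1557.7257 ÷ 4 kcal/g = 389.4314 g.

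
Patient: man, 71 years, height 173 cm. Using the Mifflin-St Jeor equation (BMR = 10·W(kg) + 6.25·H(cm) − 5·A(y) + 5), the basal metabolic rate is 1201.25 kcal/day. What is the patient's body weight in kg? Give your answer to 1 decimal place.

47.0 kg

1201.25 = 10·W + 6.25(173) − 5(71) + 5
10·W = 1201.25 − 731.25 = 470, so W = 47 kg.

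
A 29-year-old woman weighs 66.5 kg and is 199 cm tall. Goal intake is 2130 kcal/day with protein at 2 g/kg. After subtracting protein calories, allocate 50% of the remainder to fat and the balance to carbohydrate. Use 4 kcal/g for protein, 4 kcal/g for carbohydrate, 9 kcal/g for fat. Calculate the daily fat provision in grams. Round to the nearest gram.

Protein = 2 × 66.5 = 133 g → 133 × 4 = 532 kcal.
Non-protein calories = 2130 − 532 = 1598 kcal.
Fat: 50% × 1598 = 799 kcal; carbohydrate: 799 kcal.
Fat: 799 kcal ÷ 9 kcal/g = 88.7778 g.

89 g/day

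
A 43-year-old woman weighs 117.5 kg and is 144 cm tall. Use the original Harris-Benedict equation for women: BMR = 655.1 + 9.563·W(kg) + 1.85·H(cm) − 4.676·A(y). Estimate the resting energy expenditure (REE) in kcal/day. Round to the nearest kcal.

1844 kcal/day

Harris-Benedict: BMR = 655.1 + 9.563(117.5) + 1.85(144) − 4.676(43) = 1844.0845 kcal/day.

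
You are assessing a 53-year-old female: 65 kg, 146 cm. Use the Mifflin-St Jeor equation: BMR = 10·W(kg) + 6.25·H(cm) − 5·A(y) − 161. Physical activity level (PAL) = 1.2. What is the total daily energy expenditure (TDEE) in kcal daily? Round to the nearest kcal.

Mifflin-St Jeor (female): BMR = 10(65) + 6.25(146) − 5(53) − 161 = 650 + 912.5 − 265 − 161 = 1136.5 kcal/day.
TEE = BMR × activity factor = 1136.5 × 1.2 = 1363.8 kcal/day.

1364 kcal daily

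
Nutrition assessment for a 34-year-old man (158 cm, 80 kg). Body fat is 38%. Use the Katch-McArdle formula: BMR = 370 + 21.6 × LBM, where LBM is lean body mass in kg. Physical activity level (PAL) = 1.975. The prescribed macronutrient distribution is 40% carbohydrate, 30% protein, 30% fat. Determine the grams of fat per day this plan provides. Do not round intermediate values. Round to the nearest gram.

95 g/day

LBM = 80 × (1 − 0.38) = 49.6 kg. Katch-McArdle: BMR = 370 + 21.6 × 49.6 = 1441.36 kcal/day.
TEE = 1441.36 × 1.975 = 2846.686 kcal/day.
Fat energy = 30% × 2846.686 = 854.0058 kcal.
Fat = 854.0058 ÷ 9 kcal/g = 94.8895 g.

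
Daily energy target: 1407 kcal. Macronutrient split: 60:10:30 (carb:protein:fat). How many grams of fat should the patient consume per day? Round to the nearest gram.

47 g/day

Fat energy = 30% × 1407 = 422.1 kcal.
At 9 kcal/g: 422.1 ÷ 9 = 46.9 g.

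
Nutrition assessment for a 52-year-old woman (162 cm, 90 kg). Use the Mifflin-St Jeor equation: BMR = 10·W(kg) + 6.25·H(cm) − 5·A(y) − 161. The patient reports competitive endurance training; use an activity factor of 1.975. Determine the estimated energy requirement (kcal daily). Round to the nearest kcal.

Mifflin-St Jeor (female): BMR = 10(90) + 6.25(162) − 5(52) − 161 = 900 + 1012.5 − 260 − 161 = 1491.5 kcal/day.
TEE = BMR × activity factor = 1491.5 × 1.975 = 2945.7125 kcal/day.

2946 kcal daily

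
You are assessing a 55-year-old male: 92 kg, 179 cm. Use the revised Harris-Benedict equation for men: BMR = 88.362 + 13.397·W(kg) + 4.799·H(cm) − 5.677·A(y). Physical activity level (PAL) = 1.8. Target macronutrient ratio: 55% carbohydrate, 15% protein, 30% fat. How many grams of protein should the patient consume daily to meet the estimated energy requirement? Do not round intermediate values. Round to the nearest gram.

126 g/day

Harris-Benedict: BMR = 88.362 + 13.397(92) + 4.799(179) − 5.677(55) = 1867.672 kcal/day.
TEE = 1867.672 × 1.8 = 3361.8096 kcal/day.
Protein energy = 15% × 3361.8096 = 504.2714 kcal.
Protein = 504.2714 ÷ 4 kcal/g = 126.0679 g.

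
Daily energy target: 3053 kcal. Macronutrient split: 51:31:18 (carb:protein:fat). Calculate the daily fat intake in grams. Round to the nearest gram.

Fat energy = 18% × 3053 = 549.54 kcal.
At 9 kcal/g: 549.54 ÷ 9 = 61.06 g.

61 g/day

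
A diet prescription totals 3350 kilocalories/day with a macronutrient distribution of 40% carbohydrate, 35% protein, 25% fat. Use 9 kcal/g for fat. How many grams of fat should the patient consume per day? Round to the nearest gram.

93 g/day

Fat energy = 25% × 3350 = 837.5 kcal.
At 9 kcal/g: 837.5 ÷ 9 = 93.0556 g.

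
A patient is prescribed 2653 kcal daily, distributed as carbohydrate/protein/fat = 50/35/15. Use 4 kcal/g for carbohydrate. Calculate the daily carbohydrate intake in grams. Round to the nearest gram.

Carbohydrate energy = 50% × 2653 = 1326.5 kcal.
At 4 kcal/g: 1326.5 ÷ 4 = 331.625 g.

332 g/day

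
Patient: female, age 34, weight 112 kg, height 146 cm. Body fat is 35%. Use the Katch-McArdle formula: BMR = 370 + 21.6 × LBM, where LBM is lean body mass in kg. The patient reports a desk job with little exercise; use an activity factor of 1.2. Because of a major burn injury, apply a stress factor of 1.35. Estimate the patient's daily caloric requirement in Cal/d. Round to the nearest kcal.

3147 Cal/d

LBM = 112 × (1 − 0.35) = 72.8 kg. Katch-McArdle: BMR = 370 + 21.6 × 72.8 = 1942.48 kcal/day.
TEE = BMR × activity factor = 1942.48 × 1.2 = 2330.976 kcal/day.
Apply stress factor: 2330.976 × 1.35 = 3146.8176 kcal/day.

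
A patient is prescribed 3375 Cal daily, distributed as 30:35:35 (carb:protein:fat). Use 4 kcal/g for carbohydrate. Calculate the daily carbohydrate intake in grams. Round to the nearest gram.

Carbohydrate energy = 30% × 3375 = 1012.5 kcal.
At 4 kcal/g: 1012.5 ÷ 4 = 253.125 g.

253 g/day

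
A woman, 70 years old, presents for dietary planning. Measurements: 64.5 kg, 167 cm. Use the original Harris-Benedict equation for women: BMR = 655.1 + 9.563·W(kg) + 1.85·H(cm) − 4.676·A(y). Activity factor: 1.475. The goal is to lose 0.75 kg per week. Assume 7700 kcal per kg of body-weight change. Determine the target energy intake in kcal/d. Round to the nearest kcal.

Harris-Benedict: BMR = 655.1 + 9.563(64.5) + 1.85(167) − 4.676(70) = 1253.5435 kcal/day.
TEE = 1253.5435 × 1.475 = 1848.9767 kcal/day.
Required daily deficit = 0.75 × 7700 ÷ 7 = 825 kcal/day.
Target intake = 1848.9767 − 825 = 1023.9767 kcal/day.

1024 kcal/d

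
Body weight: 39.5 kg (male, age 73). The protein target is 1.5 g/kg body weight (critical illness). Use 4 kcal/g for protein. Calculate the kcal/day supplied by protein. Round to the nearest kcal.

Protein = 1.5 g/kg × 39.5 kg = 59.25 g/day.
Protein energy = 59.25 g × 4 kcal/g = 237 kcal/day.

237 kcal/day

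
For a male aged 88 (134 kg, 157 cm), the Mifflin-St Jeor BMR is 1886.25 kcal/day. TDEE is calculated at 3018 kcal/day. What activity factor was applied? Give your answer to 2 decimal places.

1.60

Activity factor = TEE ÷ BMR = 3018 ÷ 1886.25 = 1.6.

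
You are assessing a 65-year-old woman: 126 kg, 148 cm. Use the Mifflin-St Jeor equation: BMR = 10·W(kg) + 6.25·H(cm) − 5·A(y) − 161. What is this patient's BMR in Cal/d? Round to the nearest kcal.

Mifflin-St Jeor (female): BMR = 10(126) + 6.25(148) − 5(65) − 161 = 1260 + 925 − 325 − 161 = 1699 kcal/day.

1699 Cal/d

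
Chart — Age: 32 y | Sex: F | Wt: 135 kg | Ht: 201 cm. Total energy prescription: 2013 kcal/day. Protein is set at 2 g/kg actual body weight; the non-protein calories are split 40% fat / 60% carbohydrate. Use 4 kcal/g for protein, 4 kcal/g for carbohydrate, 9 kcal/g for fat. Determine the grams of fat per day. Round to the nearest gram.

Protein = 2 × 135 = 270 g → 270 × 4 = 1080 kcal.
Non-protein calories = 2013 − 1080 = 933 kcal.
Fat: 40% × 933 = 373.2 kcal; carbohydrate: 559.8 kcal.
Fat: 373.2 kcal ÷ 9 kcal/g = 41.4667 g.

41 g/day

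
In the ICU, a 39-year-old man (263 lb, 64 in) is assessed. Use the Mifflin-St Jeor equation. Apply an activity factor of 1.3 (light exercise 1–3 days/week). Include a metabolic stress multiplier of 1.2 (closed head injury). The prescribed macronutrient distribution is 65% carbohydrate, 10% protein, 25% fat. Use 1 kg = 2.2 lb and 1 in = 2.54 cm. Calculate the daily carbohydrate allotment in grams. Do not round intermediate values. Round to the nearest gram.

Convert to metric: weight = 263 ÷ 2.2 = 119.5455 kg; height = 64 × 2.54 = 162.56 cm.
Mifflin-St Jeor (male): BMR = 10(119.5455) + 6.25(162.56) − 5(39) + 5 = 1195.4545 + 1016 − 195 + 5 = 2021.4545 kcal/day.
TEE = 2021.4545 × 1.3 = 2627.8909 kcal/day.
With stress factor 1.2: 2627.8909 × 1.2 = 3153.4691 kcal/day.
Carbohydrate energy = 65% × 3153.4691 = 2049.7549 kcal.
Carbohydrate = 2049.7549 ÷ 4 kcal/g = 512.4387 g.

512 g/day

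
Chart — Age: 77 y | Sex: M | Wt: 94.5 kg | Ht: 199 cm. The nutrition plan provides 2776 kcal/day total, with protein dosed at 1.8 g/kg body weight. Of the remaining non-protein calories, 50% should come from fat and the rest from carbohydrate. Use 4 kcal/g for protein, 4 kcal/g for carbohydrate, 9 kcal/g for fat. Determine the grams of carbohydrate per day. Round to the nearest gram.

262 g/day

Protein = 1.8 × 94.5 = 170.1 g → 170.1 × 4 = 680.4 kcal.
Non-protein calories = 2776 − 680.4 = 2095.6 kcal.
Fat: 50% × 2095.6 = 1047.8 kcal; carbohydrate: 1047.8 kcal.
Carbohydrate: 1047.8 kcal ÷ 4 kcal/g = 261.95 g.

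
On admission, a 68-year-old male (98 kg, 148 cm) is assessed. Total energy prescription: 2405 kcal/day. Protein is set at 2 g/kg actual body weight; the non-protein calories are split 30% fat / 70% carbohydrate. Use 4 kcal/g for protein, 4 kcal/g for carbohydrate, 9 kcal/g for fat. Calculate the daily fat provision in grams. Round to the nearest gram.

54 g/day

Protein = 2 × 98 = 196 g → 196 × 4 = 784 kcal.
Non-protein calories = 2405 − 784 = 1621 kcal.
Fat: 30% × 1621 = 486.3 kcal; carbohydrate: 1134.7 kcal.
Fat: 486.3 kcal ÷ 9 kcal/g = 54.0333 g.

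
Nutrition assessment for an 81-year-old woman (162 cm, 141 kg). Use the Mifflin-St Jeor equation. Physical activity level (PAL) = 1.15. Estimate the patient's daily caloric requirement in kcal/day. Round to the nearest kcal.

Mifflin-St Jeor (female): BMR = 10(141) + 6.25(162) − 5(81) − 161 = 1410 + 1012.5 − 405 − 161 = 1856.5 kcal/day.
TEE = BMR × activity factor = 1856.5 × 1.15 = 2134.975 kcal/day.

2135 kcal/day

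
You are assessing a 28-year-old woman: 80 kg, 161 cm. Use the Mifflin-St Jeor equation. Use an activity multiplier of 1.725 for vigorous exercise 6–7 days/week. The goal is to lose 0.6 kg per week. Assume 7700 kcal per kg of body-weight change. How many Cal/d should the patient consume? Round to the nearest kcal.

Mifflin-St Jeor (female): BMR = 10(80) + 6.25(161) − 5(28) − 161 = 800 + 1006.25 − 140 − 161 = 1505.25 kcal/day.
TEE = 1505.25 × 1.725 = 2596.5563 kcal/day.
Required daily deficit = 0.6 × 7700 ÷ 7 = 660 kcal/day.
Target intake = 2596.5563 − 660 = 1936.5563 kcal/day.

1937 Cal/d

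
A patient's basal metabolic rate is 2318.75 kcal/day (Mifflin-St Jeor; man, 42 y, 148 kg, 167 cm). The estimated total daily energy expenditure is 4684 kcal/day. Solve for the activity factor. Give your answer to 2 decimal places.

Activity factor = TEE ÷ BMR = 4684 ÷ 2318.75 = 2.02.

2.02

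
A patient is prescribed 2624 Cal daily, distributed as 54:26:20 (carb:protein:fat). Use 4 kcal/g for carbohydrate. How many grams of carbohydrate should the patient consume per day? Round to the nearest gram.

Carbohydrate energy = 54% × 2624 = 1416.96 kcal.
At 4 kcal/g: 1416.96 ÷ 4 = 354.24 g.

354 g/day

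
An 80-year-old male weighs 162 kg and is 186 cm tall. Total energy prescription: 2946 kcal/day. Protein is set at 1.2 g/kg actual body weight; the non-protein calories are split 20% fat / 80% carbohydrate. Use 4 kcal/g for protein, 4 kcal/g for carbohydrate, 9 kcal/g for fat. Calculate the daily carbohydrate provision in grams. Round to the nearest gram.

Protein = 1.2 × 162 = 194.4 g → 194.4 × 4 = 777.6 kcal.
Non-protein calories = 2946 − 777.6 = 2168.4 kcal.
Fat: 20% × 2168.4 = 433.68 kcal; carbohydrate: 1734.72 kcal.
Carbohydrate: 1734.72 kcal ÷ 4 kcal/g = 433.68 g.

434 g/day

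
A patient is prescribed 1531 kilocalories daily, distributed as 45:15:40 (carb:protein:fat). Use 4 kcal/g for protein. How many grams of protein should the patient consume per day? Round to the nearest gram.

Protein energy = 15% × 1531 = 229.65 kcal.
At 4 kcal/g: 229.65 ÷ 4 = 57.4125 g.

57 g/day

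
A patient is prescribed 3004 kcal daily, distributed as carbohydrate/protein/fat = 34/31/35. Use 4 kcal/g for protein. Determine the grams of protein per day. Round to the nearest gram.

233 g/day

Protein energy = 31% × 3004 = 931.24 kcal.
At 4 kcal/g: 931.24 ÷ 4 = 232.81 g.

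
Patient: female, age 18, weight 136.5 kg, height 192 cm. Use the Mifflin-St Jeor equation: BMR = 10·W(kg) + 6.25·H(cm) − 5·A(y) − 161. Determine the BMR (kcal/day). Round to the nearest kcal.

2314 kcal/day

Mifflin-St Jeor (female): BMR = 10(136.5) + 6.25(192) − 5(18) − 161 = 1365 + 1200 − 90 − 161 = 2314 kcal/day.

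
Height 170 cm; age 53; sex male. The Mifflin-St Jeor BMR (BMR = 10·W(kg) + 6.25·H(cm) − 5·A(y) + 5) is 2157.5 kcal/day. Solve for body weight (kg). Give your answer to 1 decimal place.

2157.5 = 10·W + 6.25(170) − 5(53) + 5
10·W = 2157.5 − 802.5 = 1355, so W = 135.5 kg.

135.5 kg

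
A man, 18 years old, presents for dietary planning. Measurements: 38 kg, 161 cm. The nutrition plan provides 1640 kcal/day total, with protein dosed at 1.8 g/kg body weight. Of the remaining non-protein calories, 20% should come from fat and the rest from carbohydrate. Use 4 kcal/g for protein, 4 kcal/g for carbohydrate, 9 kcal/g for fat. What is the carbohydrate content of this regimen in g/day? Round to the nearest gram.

273 g/day

Protein = 1.8 × 38 = 68.4 g → 68.4 × 4 = 273.6 kcal.
Non-protein calories = 1640 − 273.6 = 1366.4 kcal.
Fat: 20% × 1366.4 = 273.28 kcal; carbohydrate: 1093.12 kcal.
Carbohydrate: 1093.12 kcal ÷ 4 kcal/g = 273.28 g.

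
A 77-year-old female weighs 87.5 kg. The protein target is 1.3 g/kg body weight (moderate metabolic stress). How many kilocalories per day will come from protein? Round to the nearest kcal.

Protein = 1.3 g/kg × 87.5 kg = 113.75 g/day.
Protein energy = 113.75 g × 4 kcal/g = 455 kcal/day.

455 kcal/day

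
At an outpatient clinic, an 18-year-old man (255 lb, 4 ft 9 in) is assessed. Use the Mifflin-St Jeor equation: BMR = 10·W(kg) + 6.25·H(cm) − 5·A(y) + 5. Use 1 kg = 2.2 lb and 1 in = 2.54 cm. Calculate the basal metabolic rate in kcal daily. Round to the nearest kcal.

Convert to metric: weight = 255 ÷ 2.2 = 115.9091 kg; height = (4×12 + 9) × 2.54 = 57 × 2.54 = 144.78 cm.
Mifflin-St Jeor (male): BMR = 10(115.9091) + 6.25(144.78) − 5(18) + 5 = 1159.0909 + 904.875 − 90 + 5 = 1978.9659 kcal/day.

1979 kcal daily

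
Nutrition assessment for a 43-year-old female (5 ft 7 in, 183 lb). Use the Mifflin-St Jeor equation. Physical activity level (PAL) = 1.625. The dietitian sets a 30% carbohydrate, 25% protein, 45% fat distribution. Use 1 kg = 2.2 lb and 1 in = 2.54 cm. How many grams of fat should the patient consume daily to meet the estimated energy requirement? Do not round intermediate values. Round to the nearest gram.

Convert to metric: weight = 183 ÷ 2.2 = 83.1818 kg; height = (5×12 + 7) × 2.54 = 67 × 2.54 = 170.18 cm.
Mifflin-St Jeor (female): BMR = 10(83.1818) + 6.25(170.18) − 5(43) − 161 = 831.8182 + 1063.625 − 215 − 161 = 1519.4432 kcal/day.
TEE = 1519.4432 × 1.625 = 2469.0952 kcal/day.
Fat energy = 45% × 2469.0952 = 1111.0928 kcal.
Fat = 1111.0928 ÷ 9 kcal/g = 123.4548 g.

123 g/day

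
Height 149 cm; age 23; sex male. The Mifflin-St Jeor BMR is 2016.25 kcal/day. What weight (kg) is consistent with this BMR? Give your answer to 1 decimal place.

2016.25 = 10·W + 6.25(149) − 5(23) + 5
10·W = 2016.25 − 821.25 = 1195, so W = 119.5 kg.

119.5 kg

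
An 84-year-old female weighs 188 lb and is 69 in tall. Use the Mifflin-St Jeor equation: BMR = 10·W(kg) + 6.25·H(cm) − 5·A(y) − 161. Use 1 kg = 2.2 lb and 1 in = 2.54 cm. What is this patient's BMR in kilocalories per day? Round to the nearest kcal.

Convert to metric: weight = 188 ÷ 2.2 = 85.4545 kg; height = 69 × 2.54 = 175.26 cm.
Mifflin-St Jeor (female): BMR = 10(85.4545) + 6.25(175.26) − 5(84) − 161 = 854.5455 + 1095.375 − 420 − 161 = 1368.9205 kcal/day.

1369 kilocalories per day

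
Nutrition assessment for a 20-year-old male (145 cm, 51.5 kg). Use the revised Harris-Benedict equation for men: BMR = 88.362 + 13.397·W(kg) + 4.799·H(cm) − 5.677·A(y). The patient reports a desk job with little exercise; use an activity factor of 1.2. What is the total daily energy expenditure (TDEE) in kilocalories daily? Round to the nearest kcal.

1633 kilocalories daily

Harris-Benedict: BMR = 88.362 + 13.397(51.5) + 4.799(145) − 5.677(20) = 1360.6225 kcal/day.
TEE = BMR × activity factor = 1360.6225 × 1.2 = 1632.747 kcal/day.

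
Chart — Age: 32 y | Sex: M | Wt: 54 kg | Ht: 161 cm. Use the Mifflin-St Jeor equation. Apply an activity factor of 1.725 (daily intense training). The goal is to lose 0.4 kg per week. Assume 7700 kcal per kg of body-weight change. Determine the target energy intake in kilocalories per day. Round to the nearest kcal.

1960 kilocalories per day

Mifflin-St Jeor (male): BMR = 10(54) + 6.25(161) − 5(32) + 5 = 540 + 1006.25 − 160 + 5 = 1391.25 kcal/day.
TEE = 1391.25 × 1.725 = 2399.9063 kcal/day.
Required daily deficit = 0.4 × 7700 ÷ 7 = 440 kcal/day.
Target intake = 2399.9063 − 440 = 1959.9063 kcal/day.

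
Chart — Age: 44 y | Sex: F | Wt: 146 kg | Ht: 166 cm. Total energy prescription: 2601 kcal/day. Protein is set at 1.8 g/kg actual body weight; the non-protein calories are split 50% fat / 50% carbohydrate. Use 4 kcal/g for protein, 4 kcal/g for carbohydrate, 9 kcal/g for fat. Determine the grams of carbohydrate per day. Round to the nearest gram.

Protein = 1.8 × 146 = 262.8 g → 262.8 × 4 = 1051.2 kcal.
Non-protein calories = 2601 − 1051.2 = 1549.8 kcal.
Fat: 50% × 1549.8 = 774.9 kcal; carbohydrate: 774.9 kcal.
Carbohydrate: 774.9 kcal ÷ 4 kcal/g = 193.725 g.

194 g/day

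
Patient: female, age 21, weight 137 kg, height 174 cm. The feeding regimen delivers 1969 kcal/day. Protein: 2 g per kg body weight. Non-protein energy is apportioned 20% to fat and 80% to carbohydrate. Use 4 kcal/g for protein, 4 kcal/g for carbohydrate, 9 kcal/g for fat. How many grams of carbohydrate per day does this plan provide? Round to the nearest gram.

Protein = 2 × 137 = 274 g → 274 × 4 = 1096 kcal.
Non-protein calories = 1969 − 1096 = 873 kcal.
Fat: 20% × 873 = 174.6 kcal; carbohydrate: 698.4 kcal.
Carbohydrate: 698.4 kcal ÷ 4 kcal/g = 174.6 g.

175 g/day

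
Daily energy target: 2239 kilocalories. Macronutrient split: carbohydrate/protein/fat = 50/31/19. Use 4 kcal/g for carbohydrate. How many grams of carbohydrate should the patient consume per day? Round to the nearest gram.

280 g/day

Carbohydrate energy = 50% × 2239 = 1119.5 kcal.
At 4 kcal/g: 1119.5 ÷ 4 = 279.875 g.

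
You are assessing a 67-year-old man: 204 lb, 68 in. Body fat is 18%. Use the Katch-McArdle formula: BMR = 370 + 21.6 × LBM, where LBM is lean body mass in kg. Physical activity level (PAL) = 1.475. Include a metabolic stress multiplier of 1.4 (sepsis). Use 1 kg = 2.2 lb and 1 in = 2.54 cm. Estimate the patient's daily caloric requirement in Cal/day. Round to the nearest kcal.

4156 Cal/day

Convert to metric: weight = 204 ÷ 2.2 = 92.7273 kg; height = 68 × 2.54 = 172.72 cm.
LBM = 92.7273 × (1 − 0.18) = 76.0364 kg. Katch-McArdle: BMR = 370 + 21.6 × 76.0364 = 2012.3855 kcal/day.
TEE = BMR × activity factor = 2012.3855 × 1.475 = 2968.2685 kcal/day.
Apply stress factor: 2968.2685 × 1.4 = 4155.576 kcal/day.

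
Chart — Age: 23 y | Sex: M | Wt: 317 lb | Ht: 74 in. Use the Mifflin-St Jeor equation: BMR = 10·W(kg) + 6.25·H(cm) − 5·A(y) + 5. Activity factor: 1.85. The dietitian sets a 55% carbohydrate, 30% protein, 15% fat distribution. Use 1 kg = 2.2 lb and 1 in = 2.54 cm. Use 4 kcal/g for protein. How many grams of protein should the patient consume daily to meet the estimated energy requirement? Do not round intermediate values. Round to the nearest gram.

Convert to metric: weight = 317 ÷ 2.2 = 144.0909 kg; height = 74 × 2.54 = 187.96 cm.
Mifflin-St Jeor (male): BMR = 10(144.0909) + 6.25(187.96) − 5(23) + 5 = 1440.9091 + 1174.75 − 115 + 5 = 2505.6591 kcal/day.
TEE = 2505.6591 × 1.85 = 4635.4693 kcal/day.
Protein energy = 30% × 4635.4693 = 1390.6408 kcal.
Protein = 1390.6408 ÷ 4 kcal/g = 347.6602 g.

348 g/day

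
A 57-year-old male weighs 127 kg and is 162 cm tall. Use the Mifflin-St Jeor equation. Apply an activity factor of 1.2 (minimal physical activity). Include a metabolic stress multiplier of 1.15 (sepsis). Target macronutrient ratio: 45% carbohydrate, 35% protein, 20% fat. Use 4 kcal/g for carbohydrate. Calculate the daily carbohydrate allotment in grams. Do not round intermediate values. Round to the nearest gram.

311 g/day

Mifflin-St Jeor (male): BMR = 10(127) + 6.25(162) − 5(57) + 5 = 1270 + 1012.5 − 285 + 5 = 2002.5 kcal/day.
TEE = 2002.5 × 1.2 = 2403 kcal/day.
With stress factor 1.15: 2403 × 1.15 = 2763.45 kcal/day.
Carbohydrate energy = 45% × 2763.45 = 1243.5525 kcal.
Carbohydrate = 1243.5525 ÷ 4 kcal/g = 310.8881 g.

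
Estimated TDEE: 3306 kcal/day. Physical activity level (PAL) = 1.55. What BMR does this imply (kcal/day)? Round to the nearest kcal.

BMR = TEE ÷ activity factor = 3306 ÷ 1.55 = 2132.9032 kcal/day.

2133 kcal/day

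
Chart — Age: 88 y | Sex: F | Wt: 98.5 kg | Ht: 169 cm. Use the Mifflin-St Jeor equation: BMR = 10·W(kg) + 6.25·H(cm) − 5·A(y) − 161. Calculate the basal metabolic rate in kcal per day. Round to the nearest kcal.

Mifflin-St Jeor (female): BMR = 10(98.5) + 6.25(169) − 5(88) − 161 = 985 + 1056.25 − 440 − 161 = 1440.25 kcal/day.

1440 kcal per day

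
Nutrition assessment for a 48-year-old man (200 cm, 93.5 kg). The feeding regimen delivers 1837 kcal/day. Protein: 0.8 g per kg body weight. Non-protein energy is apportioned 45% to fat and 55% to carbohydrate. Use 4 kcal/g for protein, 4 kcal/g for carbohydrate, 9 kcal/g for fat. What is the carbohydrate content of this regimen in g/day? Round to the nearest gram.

211 g/day

Protein = 0.8 × 93.5 = 74.8 g → 74.8 × 4 = 299.2 kcal.
Non-protein calories = 1837 − 299.2 = 1537.8 kcal.
Fat: 45% × 1537.8 = 692.01 kcal; carbohydrate: 845.79 kcal.
Carbohydrate: 845.79 kcal ÷ 4 kcal/g = 211.4475 g.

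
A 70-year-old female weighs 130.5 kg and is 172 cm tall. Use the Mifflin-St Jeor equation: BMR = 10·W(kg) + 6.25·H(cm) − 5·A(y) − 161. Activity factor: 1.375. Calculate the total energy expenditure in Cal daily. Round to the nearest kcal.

Mifflin-St Jeor (female): BMR = 10(130.5) + 6.25(172) − 5(70) − 161 = 1305 + 1075 − 350 − 161 = 1869 kcal/day.
TEE = BMR × activity factor = 1869 × 1.375 = 2569.875 kcal/day.

2570 Cal daily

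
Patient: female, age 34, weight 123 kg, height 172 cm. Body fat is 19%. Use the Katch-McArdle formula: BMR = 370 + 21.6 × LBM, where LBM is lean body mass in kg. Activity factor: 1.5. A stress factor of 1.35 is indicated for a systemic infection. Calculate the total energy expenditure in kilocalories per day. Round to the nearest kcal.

LBM = 123 × (1 − 0.19) = 99.63 kg. Katch-McArdle: BMR = 370 + 21.6 × 99.63 = 2522.008 kcal/day.
TEE = BMR × activity factor = 2522.008 × 1.5 = 3783.012 kcal/day.
Apply stress factor: 3783.012 × 1.35 = 5107.0662 kcal/day.

5107 kilocalories per day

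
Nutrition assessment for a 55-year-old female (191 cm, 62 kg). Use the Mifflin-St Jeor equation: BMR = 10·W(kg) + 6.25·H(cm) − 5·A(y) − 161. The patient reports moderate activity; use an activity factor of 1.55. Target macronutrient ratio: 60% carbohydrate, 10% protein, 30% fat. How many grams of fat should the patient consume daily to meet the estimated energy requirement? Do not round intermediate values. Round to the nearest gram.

71 g/day

Mifflin-St Jeor (female): BMR = 10(62) + 6.25(191) − 5(55) − 161 = 620 + 1193.75 − 275 − 161 = 1377.75 kcal/day.
TEE = 1377.75 × 1.55 = 2135.5125 kcal/day.
Fat energy = 30% × 2135.5125 = 640.6538 kcal.
Fat = 640.6538 ÷ 9 kcal/g = 71.1838 g.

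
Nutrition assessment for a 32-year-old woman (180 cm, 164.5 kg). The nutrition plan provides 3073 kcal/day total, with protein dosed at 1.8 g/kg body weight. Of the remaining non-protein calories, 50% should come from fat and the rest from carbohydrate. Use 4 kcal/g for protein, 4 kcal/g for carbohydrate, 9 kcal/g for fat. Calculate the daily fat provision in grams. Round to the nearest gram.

105 g/day

Protein = 1.8 × 164.5 = 296.1 g → 296.1 × 4 = 1184.4 kcal.
Non-protein calories = 3073 − 1184.4 = 1888.6 kcal.
Fat: 50% × 1888.6 = 944.3 kcal; carbohydrate: 944.3 kcal.
Fat: 944.3 kcal ÷ 9 kcal/g = 104.9222 g.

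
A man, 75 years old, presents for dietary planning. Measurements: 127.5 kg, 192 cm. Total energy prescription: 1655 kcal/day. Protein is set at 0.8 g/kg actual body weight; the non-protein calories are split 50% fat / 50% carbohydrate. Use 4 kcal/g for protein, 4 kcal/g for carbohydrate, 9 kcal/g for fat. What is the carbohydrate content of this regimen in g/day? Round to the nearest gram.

156 g/day

Protein = 0.8 × 127.5 = 102 g → 102 × 4 = 408 kcal.
Non-protein calories = 1655 − 408 = 1247 kcal.
Fat: 50% × 1247 = 623.5 kcal; carbohydrate: 623.5 kcal.
Carbohydrate: 623.5 kcal ÷ 4 kcal/g = 155.875 g.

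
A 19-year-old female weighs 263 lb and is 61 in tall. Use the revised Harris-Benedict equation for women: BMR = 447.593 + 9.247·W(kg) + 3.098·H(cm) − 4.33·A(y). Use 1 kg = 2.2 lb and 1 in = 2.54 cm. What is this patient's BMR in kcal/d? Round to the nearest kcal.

Convert to metric: weight = 263 ÷ 2.2 = 119.5455 kg; height = 61 × 2.54 = 154.94 cm.
Harris-Benedict: BMR = 447.593 + 9.247(119.5455) + 3.098(154.94) − 4.33(19) = 1950.7639 kcal/day.

1951 kcal/d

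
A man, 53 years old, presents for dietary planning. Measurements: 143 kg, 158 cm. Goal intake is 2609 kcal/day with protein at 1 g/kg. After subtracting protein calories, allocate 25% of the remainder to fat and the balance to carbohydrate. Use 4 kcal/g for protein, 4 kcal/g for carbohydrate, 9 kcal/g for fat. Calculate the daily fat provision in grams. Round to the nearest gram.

57 g/day

Protein = 1 × 143 = 143 g → 143 × 4 = 572 kcal.
Non-protein calories = 2609 − 572 = 2037 kcal.
Fat: 25% × 2037 = 509.25 kcal; carbohydrate: 1527.75 kcal.
Fat: 509.25 kcal ÷ 9 kcal/g = 56.5833 g.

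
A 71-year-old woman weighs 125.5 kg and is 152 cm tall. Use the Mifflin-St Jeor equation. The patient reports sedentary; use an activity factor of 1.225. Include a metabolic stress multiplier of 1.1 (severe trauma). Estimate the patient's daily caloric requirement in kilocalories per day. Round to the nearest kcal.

Mifflin-St Jeor (female): BMR = 10(125.5) + 6.25(152) − 5(71) − 161 = 1255 + 950 − 355 − 161 = 1689 kcal/day.
TEE = BMR × activity factor = 1689 × 1.225 = 2069.025 kcal/day.
Apply stress factor: 2069.025 × 1.1 = 2275.9275 kcal/day.

2276 kilocalories per day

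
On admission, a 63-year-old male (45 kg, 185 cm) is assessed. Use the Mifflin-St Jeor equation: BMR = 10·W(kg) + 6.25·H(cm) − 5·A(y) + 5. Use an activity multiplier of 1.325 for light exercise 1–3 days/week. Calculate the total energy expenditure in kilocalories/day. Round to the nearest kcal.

Mifflin-St Jeor (male): BMR = 10(45) + 6.25(185) − 5(63) + 5 = 450 + 1156.25 − 315 + 5 = 1296.25 kcal/day.
TEE = BMR × activity factor = 1296.25 × 1.325 = 1717.5313 kcal/day.

1718 kilocalories/day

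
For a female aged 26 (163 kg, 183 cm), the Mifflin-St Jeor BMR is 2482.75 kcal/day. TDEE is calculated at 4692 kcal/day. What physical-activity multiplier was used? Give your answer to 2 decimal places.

Activity factor = TEE ÷ BMR = 4692 ÷ 2482.75 = 1.89.

1.89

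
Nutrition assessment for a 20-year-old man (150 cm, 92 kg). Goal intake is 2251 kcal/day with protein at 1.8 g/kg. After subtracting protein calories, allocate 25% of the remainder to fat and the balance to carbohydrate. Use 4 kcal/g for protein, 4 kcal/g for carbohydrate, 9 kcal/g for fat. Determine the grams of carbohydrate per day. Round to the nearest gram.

298 g/day

Protein = 1.8 × 92 = 165.6 g → 165.6 × 4 = 662.4 kcal.
Non-protein calories = 2251 − 662.4 = 1588.6 kcal.
Fat: 25% × 1588.6 = 397.15 kcal; carbohydrate: 1191.45 kcal.
Carbohydrate: 1191.45 kcal ÷ 4 kcal/g = 297.8625 g.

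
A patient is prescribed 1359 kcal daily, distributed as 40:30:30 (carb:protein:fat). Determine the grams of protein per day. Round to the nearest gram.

Protein energy = 30% × 1359 = 407.7 kcal.
At 4 kcal/g: 407.7 ÷ 4 = 101.925 g.

102 g/day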